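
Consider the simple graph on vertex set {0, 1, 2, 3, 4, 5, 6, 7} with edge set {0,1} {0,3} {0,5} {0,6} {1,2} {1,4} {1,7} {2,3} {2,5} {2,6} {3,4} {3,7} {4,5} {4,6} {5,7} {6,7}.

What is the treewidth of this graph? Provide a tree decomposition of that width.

Treewidth 4.
Bags: B1 = {0, 1, 2, 4, 7}  B2 = {0, 2, 4, 5, 7}  B3 = {0, 2, 3, 4, 7}  B4 = {0, 2, 4, 6, 7}
Tree: B1–B2, B2–B3, B3–B4

Each bag holds 5 vertices, so the decomposition has width 4, which upper-bounds the treewidth. For the lower bound: the 5 vertex sets {0,1}, {5,7}, {2,3}, {4}, {6} are disjoint, each induces a connected subgraph, and every pair is joined by at least one edge of G. Contracting each set to a single vertex therefore yields K_{5} as a minor, and since treewidth is minor-monotone, tw(G) ≥ tw(K_{5}) = 4. Hence tw(G) = 4 exactly.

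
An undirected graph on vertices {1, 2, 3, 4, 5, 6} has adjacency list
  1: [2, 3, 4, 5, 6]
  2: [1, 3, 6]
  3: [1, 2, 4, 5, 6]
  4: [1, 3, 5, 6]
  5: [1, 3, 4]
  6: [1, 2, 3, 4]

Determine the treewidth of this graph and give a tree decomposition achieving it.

Each bag holds 4 vertices, so the decomposition has width 3, which upper-bounds the treewidth. Conversely, {1, 2, 3, 6} is a clique of size 4, and the vertices of any clique must share a bag in every tree decomposition; so some bag has ≥ 4 vertices and tw(G) ≥ 3. The upper and lower bounds meet at 3, so that is the treewidth.

Treewidth 3.
One such decomposition:
Bags: B1 = {1, 2, 3, 6}  B2 = {1, 3, 4, 6}  B3 = {1, 3, 4, 5}
Tree: B1–B2, B2–B3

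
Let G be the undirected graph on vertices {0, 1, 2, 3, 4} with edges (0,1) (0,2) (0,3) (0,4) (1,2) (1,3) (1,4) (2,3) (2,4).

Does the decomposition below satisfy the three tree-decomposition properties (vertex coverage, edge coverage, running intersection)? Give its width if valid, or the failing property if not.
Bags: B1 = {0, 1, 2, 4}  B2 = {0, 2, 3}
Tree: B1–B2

No — edge (1,3) lies in no bag.

A tree decomposition must satisfy three properties: every vertex lies in some bag; for every edge, both endpoints lie together in some bag; and for every vertex, the bags containing it form a connected subtree. Here edge (1,3) lies in no bag, so the decomposition is invalid.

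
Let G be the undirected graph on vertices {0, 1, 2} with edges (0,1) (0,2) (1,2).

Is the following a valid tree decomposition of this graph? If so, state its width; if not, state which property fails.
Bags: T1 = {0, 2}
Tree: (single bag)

No — vertex 1 appears in no bag.

A tree decomposition must satisfy three properties: every vertex lies in some bag; for every edge, both endpoints lie together in some bag; and for every vertex, the bags containing it form a connected subtree. Here vertex 1 appears in no bag, so the decomposition is invalid.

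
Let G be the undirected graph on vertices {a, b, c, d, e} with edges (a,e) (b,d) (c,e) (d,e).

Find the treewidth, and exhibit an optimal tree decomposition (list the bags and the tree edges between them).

The largest bag has 2 vertices, giving width 1; this decomposition certifies tw(G) ≤ 1. G has an edge, so its treewidth is at least 1. The upper and lower bounds meet at 1, so that is the treewidth.

Treewidth 1.
One optimal decomposition is:
Bags: B1 = {d, e}  B2 = {a, e}  B3 = {b, d}  B4 = {c, e}
Tree: B1–B2, B1–B3, B2–B4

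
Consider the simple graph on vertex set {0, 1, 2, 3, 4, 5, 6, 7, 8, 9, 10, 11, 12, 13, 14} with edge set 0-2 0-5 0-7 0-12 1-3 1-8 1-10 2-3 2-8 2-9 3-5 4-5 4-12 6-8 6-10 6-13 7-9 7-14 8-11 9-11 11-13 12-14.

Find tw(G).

3

A width-3 tree decomposition is:
Bags: B1 = {1, 6, 10, 13}  B2 = {1, 6, 8, 13}  B3 = {1, 8, 11, 13}  B4 = {1, 3, 8, 11}  B5 = {2, 3, 8, 11}  B6 = {2, 3, 9, 11}  B7 = {2, 3, 5, 9}  B8 = {0, 2, 5, 9}  B9 = {0, 5, 7, 9}  B10 = {0, 4, 5, 7}  B11 = {0, 4, 7, 12}  B12 = {4, 7, 12, 14}
Tree: B1–B2, B2–B3, B3–B4, B4–B5, B5–B6, B6–B7, B7–B8, B8–B9, B9–B10, B10–B11, B11–B12
Each bag holds 4 vertices, so the decomposition has width 3, which upper-bounds the treewidth. For the lower bound: the 4 vertex sets {6,10,13}, {1}, {8}, {2,3,9,11} are disjoint, each induces a connected subgraph, and every pair is joined by at least one edge of G. Contracting each set to a single vertex therefore yields K_{4} as a minor, and since treewidth is minor-monotone, tw(G) ≥ tw(K_{4}) = 3. Combining the bounds, tw(G) = 3.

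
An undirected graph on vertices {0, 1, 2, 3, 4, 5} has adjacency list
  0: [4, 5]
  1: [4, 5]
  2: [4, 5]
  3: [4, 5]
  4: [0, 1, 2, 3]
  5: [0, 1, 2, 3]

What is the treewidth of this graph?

A width-2 tree decomposition is:
Bags: B1 = {1, 4, 5}  B2 = {0, 4, 5}  B3 = {3, 4, 5}  B4 = {2, 4, 5}
Tree: B1–B2, B2–B3, B3–B4
Each bag holds 3 vertices, so the decomposition has width 2, which upper-bounds the treewidth. Since 1–5–0–4–1 is a cycle in G, G is not acyclic. Forests are exactly the graphs of treewidth ≤ 1, so tw(G) ≥ 2. The upper and lower bounds meet at 2, so that is the treewidth.

2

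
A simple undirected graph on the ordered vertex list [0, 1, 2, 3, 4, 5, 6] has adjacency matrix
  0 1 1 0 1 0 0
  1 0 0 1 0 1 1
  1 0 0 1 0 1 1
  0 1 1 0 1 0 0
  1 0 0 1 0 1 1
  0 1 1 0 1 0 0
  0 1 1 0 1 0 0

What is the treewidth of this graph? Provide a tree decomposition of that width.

Treewidth 3.
Bags: B1 = {1, 2, 3, 4}  B2 = {1, 2, 4, 5}  B3 = {1, 2, 4, 6}  B4 = {0, 1, 2, 4}
Tree: B1–B2, B2–B3, B3–B4

The largest bag has 4 vertices, giving width 3; this decomposition certifies tw(G) ≤ 3. For the lower bound: the 4 vertex sets {1,3}, {4,5}, {2}, {6} are disjoint, each induces a connected subgraph, and every pair is joined by at least one edge of G. Contracting each set to a single vertex therefore yields K_{4} as a minor, and since treewidth is minor-monotone, tw(G) ≥ tw(K_{4}) = 3. The upper and lower bounds meet at 3, so that is the treewidth.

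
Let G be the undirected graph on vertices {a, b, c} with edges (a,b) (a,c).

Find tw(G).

1

A width-1 tree decomposition is:
Bags: B1 = {a, b}  B2 = {a, c}
Tree: B1–B2
Every bag has size at most 2, so the width is 2 − 1 = 1 and tw(G) ≤ 1. G has an edge, so its treewidth is at least 1. Hence tw(G) = 1 exactly.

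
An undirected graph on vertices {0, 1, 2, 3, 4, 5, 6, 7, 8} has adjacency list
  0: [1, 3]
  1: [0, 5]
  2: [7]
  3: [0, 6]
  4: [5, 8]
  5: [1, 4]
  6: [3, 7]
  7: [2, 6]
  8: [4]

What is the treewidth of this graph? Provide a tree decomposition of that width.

Treewidth 1.
One optimal decomposition is:
Bags: B1 = {2, 7}  B2 = {6, 7}  B3 = {3, 6}  B4 = {0, 3}  B5 = {0, 1}  B6 = {1, 5}  B7 = {4, 5}  B8 = {4, 8}
Tree: B1–B2, B2–B3, B3–B4, B4–B5, B5–B6, B6–B7, B7–B8

The largest bag has 2 vertices, giving width 1; this decomposition certifies tw(G) ≤ 1. G has an edge, so its treewidth is at least 1. Hence tw(G) = 1 exactly.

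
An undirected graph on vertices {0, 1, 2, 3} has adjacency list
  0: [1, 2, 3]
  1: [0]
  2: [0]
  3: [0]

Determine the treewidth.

1

A width-1 tree decomposition is:
Bags: B1 = {0, 3}  B2 = {0, 1}  B3 = {0, 2}
Tree: B1–B2, B2–B3
The largest bag has 2 vertices, giving width 1; this decomposition certifies tw(G) ≤ 1. G has an edge, so its treewidth is at least 1. The upper and lower bounds meet at 1, so that is the treewidth.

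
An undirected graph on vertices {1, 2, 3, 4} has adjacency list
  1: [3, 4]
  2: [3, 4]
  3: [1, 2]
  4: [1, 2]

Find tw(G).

A width-2 tree decomposition is:
Bags: B1 = {1, 2, 3}  B2 = {1, 2, 4}
Tree: B1–B2
The largest bag has 3 vertices, giving width 2; this decomposition certifies tw(G) ≤ 2. For the lower bound, G contains the cycle 1–3–2–4–1, so G is not a forest; only forests have treewidth ≤ 1, hence tw(G) ≥ 2. Hence tw(G) = 2 exactly.

2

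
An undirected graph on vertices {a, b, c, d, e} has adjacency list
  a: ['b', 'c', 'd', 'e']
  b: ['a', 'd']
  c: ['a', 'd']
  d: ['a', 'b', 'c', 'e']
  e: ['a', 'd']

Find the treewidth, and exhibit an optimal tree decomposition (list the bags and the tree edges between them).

Every bag has size at most 3, so the width is 3 − 1 = 2 and tw(G) ≤ 2. Conversely, {a, d, e} is a clique of size 3, and the vertices of any clique must share a bag in every tree decomposition; so some bag has ≥ 3 vertices and tw(G) ≥ 2. The upper and lower bounds meet at 2, so that is the treewidth.

Treewidth 2.
One such decomposition:
Bags: B1 = {a, d, e}  B2 = {a, b, d}  B3 = {a, c, d}
Tree: B1–B2, B1–B3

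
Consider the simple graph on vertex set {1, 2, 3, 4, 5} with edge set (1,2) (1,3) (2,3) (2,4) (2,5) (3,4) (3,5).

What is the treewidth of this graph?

2

A width-2 tree decomposition is:
Bags: B1 = {2, 3, 4}  B2 = {2, 3, 5}  B3 = {1, 2, 3}
Tree: B1–B2, B2–B3
Every bag has size at most 3, so the width is 3 − 1 = 2 and tw(G) ≤ 2. Conversely, {1, 2, 3} is a clique of size 3, and the vertices of any clique must share a bag in every tree decomposition; so some bag has ≥ 3 vertices and tw(G) ≥ 2. Therefore the treewidth is 2.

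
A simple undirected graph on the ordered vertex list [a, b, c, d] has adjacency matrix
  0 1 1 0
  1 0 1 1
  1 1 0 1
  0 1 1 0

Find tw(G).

2

A width-2 tree decomposition is:
Bags: B1 = {b, c, d}  B2 = {a, b, c}
Tree: B1–B2
The largest bag has 3 vertices, giving width 2; this decomposition certifies tw(G) ≤ 2. Conversely, {b, c, d} is a clique of size 3, and the vertices of any clique must share a bag in every tree decomposition; so some bag has ≥ 3 vertices and tw(G) ≥ 2. Combining the bounds, tw(G) = 2.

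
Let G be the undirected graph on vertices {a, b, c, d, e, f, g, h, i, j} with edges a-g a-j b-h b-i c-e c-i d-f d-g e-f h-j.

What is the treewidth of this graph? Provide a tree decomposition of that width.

The largest bag has 3 vertices, giving width 2; this decomposition certifies tw(G) ≤ 2. For the lower bound, G contains the cycle e–f–d–g–a–j–h–b–i–c–e, so G is not a forest; only forests have treewidth ≤ 1, hence tw(G) ≥ 2. Therefore the treewidth is 2.

Treewidth 2.
One such decomposition:
Bags: B1 = {d, e, f}  B2 = {d, e, g}  B3 = {a, e, g}  B4 = {a, e, j}  B5 = {e, h, j}  B6 = {b, e, h}  B7 = {b, e, i}  B8 = {c, e, i}
Tree: B1–B2, B2–B3, B3–B4, B4–B5, B5–B6, B6–B7, B7–B8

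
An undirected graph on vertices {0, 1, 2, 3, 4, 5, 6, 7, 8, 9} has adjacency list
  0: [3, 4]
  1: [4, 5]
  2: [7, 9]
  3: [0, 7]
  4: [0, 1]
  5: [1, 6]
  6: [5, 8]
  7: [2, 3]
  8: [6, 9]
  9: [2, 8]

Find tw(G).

2

A width-2 tree decomposition is:
Bags: B1 = {6, 8, 9}  B2 = {5, 6, 9}  B3 = {1, 5, 9}  B4 = {1, 4, 9}  B5 = {0, 4, 9}  B6 = {0, 3, 9}  B7 = {3, 7, 9}  B8 = {2, 7, 9}
Tree: B1–B2, B2–B3, B3–B4, B4–B5, B5–B6, B6–B7, B7–B8
Each bag holds 3 vertices, so the decomposition has width 2, which upper-bounds the treewidth. For the lower bound, G contains the cycle 9–8–6–5–1–4–0–3–7–2–9, so G is not a forest; only forests have treewidth ≤ 1, hence tw(G) ≥ 2. Hence tw(G) = 2 exactly.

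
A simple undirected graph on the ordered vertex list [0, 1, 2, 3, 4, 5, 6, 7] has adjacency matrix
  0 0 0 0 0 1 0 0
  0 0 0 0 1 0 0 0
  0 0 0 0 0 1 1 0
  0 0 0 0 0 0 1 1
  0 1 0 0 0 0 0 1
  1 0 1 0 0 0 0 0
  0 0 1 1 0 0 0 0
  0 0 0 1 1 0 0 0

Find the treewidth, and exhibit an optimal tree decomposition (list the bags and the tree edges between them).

Treewidth 1.
One optimal decomposition is:
Bags: B1 = {1, 4}  B2 = {4, 7}  B3 = {3, 7}  B4 = {3, 6}  B5 = {2, 6}  B6 = {2, 5}  B7 = {0, 5}
Tree: B1–B2, B2–B3, B3–B4, B4–B5, B5–B6, B6–B7

Every bag has size at most 2, so the width is 2 − 1 = 1 and tw(G) ≤ 1. Any graph with an edge has treewidth ≥ 1, and G has the edge 1–4. The upper and lower bounds meet at 1, so that is the treewidth.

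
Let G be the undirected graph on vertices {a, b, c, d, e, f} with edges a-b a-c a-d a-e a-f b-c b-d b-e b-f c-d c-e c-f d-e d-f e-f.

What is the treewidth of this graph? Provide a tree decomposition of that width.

Treewidth 5.
Bags: B1 = {a, b, c, d, e, f}
Tree: (single bag)

With just one bag of size 6, the width is 6 − 1 = 5, so tw(G) ≤ 5. On the other hand G contains the 6-clique {a, b, c, d, e, f}. A clique must lie in a single bag of any decomposition, so no decomposition can have width below 5. Combining the bounds, tw(G) = 5.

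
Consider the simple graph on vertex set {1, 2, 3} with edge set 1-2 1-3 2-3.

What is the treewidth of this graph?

A width-2 tree decomposition is:
Bags: B1 = {1, 2, 3}
Tree: (single bag)
A single bag containing all 3 vertices is trivially a valid decomposition of width 2. Conversely, {1, 2, 3} is a clique of size 3, and the vertices of any clique must share a bag in every tree decomposition; so some bag has ≥ 3 vertices and tw(G) ≥ 2. Hence tw(G) = 2 exactly.

2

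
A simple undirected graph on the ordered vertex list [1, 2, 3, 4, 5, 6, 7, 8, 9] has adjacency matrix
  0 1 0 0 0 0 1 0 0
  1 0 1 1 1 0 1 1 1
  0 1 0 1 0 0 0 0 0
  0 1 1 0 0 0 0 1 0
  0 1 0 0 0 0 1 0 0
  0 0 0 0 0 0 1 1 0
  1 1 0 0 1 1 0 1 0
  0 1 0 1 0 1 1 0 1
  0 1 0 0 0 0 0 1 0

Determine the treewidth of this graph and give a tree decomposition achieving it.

Treewidth 2.
One optimal decomposition is:
Bags: B1 = {2, 7, 8}  B2 = {2, 4, 8}  B3 = {2, 5, 7}  B4 = {2, 3, 4}  B5 = {1, 2, 7}  B6 = {2, 8, 9}  B7 = {6, 7, 8}
Tree: B1–B2, B1–B3, B2–B4, B1–B5, B2–B6, B1–B7

Each bag holds 3 vertices, so the decomposition has width 2, which upper-bounds the treewidth. For the lower bound, the 3 vertices {2, 8, 9} are pairwise adjacent, and any tree decomposition puts a clique entirely inside one bag — forcing width ≥ 2. Combining the bounds, tw(G) = 2.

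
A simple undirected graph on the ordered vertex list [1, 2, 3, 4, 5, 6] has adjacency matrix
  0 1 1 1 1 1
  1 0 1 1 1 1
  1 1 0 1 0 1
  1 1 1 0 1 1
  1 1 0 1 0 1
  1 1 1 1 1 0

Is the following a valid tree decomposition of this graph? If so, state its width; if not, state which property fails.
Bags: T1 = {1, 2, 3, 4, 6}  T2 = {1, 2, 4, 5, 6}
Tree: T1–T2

Yes; width 4.

Checking the three conditions: (i) the bags cover all of {1, 2, 3, 4, 5, 6}; (ii) for each edge, some bag contains both endpoints; (iii) the bags containing any fixed vertex form a subtree. All hold, so the decomposition is valid with width 5 − 1 = 4.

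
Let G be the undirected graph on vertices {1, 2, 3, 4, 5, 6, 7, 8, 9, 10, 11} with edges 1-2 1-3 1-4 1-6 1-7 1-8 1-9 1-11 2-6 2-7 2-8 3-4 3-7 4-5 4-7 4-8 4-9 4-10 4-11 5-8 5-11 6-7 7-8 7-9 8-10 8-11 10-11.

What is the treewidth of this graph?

3

A width-3 tree decomposition is:
Bags: B1 = {1, 4, 7, 9}  B2 = {1, 4, 7, 8}  B3 = {1, 4, 8, 11}  B4 = {4, 8, 10, 11}  B5 = {1, 3, 4, 7}  B6 = {4, 5, 8, 11}  B7 = {1, 2, 7, 8}  B8 = {1, 2, 6, 7}
Tree: B1–B2, B2–B3, B3–B4, B1–B5, B3–B6, B2–B7, B7–B8
Every bag has size at most 4, so the width is 4 − 1 = 3 and tw(G) ≤ 3. For the lower bound, the 4 vertices {1, 4, 8, 11} are pairwise adjacent, and any tree decomposition puts a clique entirely inside one bag — forcing width ≥ 3. Therefore the treewidth is 3.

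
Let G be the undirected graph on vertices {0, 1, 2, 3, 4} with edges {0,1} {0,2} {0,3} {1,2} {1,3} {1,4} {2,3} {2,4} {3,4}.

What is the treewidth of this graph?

A width-3 tree decomposition is:
Bags: B1 = {1, 2, 3, 4}  B2 = {0, 1, 2, 3}
Tree: B1–B2
The largest bag has 4 vertices, giving width 3; this decomposition certifies tw(G) ≤ 3. On the other hand G contains the 4-clique {0, 1, 2, 3}. A clique must lie in a single bag of any decomposition, so no decomposition can have width below 3. The upper and lower bounds meet at 3, so that is the treewidth.

3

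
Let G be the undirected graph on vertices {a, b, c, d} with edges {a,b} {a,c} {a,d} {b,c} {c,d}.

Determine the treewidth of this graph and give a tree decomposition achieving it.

Treewidth 2.
Bags: B1 = {a, c, d}  B2 = {a, b, c}
Tree: B1–B2

The largest bag has 3 vertices, giving width 2; this decomposition certifies tw(G) ≤ 2. Conversely, {a, c, d} is a clique of size 3, and the vertices of any clique must share a bag in every tree decomposition; so some bag has ≥ 3 vertices and tw(G) ≥ 2. Therefore the treewidth is 2.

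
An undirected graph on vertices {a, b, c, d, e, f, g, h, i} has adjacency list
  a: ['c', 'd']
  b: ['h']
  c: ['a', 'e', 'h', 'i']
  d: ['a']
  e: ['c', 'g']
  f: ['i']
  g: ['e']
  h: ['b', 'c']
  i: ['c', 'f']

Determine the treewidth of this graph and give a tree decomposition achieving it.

Treewidth 1.
One such decomposition:
Bags: B1 = {c, h}  B2 = {c, i}  B3 = {b, h}  B4 = {a, c}  B5 = {c, e}  B6 = {f, i}  B7 = {a, d}  B8 = {e, g}
Tree: B1–B2, B1–B3, B2–B4, B4–B5, B2–B6, B4–B7, B5–B8

Every bag has size at most 2, so the width is 2 − 1 = 1 and tw(G) ≤ 1. G has an edge, so its treewidth is at least 1. Combining the bounds, tw(G) = 1.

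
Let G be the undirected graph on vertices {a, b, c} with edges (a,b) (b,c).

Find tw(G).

A width-1 tree decomposition is:
Bags: B1 = {a, b}  B2 = {b, c}
Tree: B1–B2
Every bag has size at most 2, so the width is 2 − 1 = 1 and tw(G) ≤ 1. Since G has at least one edge (e.g. a–b), it is not an edgeless graph, so tw(G) ≥ 1. Therefore the treewidth is 1.

1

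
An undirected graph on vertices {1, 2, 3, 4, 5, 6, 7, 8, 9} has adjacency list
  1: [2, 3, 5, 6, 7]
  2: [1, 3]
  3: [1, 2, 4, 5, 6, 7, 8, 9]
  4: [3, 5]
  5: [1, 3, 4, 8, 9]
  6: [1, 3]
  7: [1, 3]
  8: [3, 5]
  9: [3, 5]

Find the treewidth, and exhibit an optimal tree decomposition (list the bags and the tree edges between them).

The largest bag has 3 vertices, giving width 2; this decomposition certifies tw(G) ≤ 2. Conversely, {3, 5, 8} is a clique of size 3, and the vertices of any clique must share a bag in every tree decomposition; so some bag has ≥ 3 vertices and tw(G) ≥ 2. Hence tw(G) = 2 exactly.

Treewidth 2.
One optimal decomposition is:
Bags: B1 = {1, 3, 5}  B2 = {1, 2, 3}  B3 = {1, 3, 7}  B4 = {1, 3, 6}  B5 = {3, 5, 8}  B6 = {3, 5, 9}  B7 = {3, 4, 5}
Tree: B1–B2, B2–B3, B2–B4, B1–B5, B5–B6, B5–B7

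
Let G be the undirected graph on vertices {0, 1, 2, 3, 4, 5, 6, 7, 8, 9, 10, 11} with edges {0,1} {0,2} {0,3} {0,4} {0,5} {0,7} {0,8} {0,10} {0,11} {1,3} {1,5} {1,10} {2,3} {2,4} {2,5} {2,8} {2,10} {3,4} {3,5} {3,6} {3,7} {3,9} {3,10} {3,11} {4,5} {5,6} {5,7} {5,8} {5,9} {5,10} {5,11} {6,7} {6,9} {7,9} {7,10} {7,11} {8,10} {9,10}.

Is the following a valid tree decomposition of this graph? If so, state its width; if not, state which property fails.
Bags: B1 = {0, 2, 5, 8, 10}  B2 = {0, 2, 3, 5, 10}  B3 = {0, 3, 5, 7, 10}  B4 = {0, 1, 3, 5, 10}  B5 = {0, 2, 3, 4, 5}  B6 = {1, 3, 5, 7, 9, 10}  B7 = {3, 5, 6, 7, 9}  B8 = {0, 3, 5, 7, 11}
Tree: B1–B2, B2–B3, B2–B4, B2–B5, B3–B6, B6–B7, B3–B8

No — bags containing vertex 1 are not connected in the tree.

A tree decomposition must satisfy three properties: every vertex lies in some bag; for every edge, both endpoints lie together in some bag; and for every vertex, the bags containing it form a connected subtree. Here bags containing vertex 1 are not connected in the tree, so the decomposition is invalid.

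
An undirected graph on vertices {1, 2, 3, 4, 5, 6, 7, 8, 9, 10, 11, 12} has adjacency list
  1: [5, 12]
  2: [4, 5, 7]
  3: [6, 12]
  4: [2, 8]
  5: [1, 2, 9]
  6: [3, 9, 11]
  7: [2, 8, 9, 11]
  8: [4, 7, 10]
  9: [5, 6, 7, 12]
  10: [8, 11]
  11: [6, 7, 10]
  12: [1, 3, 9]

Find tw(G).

3

A width-3 tree decomposition is:
Bags: B1 = {4, 8, 10, 11}  B2 = {4, 7, 8, 11}  B3 = {2, 4, 7, 11}  B4 = {2, 6, 7, 11}  B5 = {2, 6, 7, 9}  B6 = {2, 5, 6, 9}  B7 = {3, 5, 6, 9}  B8 = {3, 5, 9, 12}  B9 = {1, 3, 5, 12}
Tree: B1–B2, B2–B3, B3–B4, B4–B5, B5–B6, B6–B7, B7–B8, B8–B9
The largest bag has 4 vertices, giving width 3; this decomposition certifies tw(G) ≤ 3. For the lower bound: the 4 vertex sets {4,8,10}, {11}, {7}, {2,5,6,9} are disjoint, each induces a connected subgraph, and every pair is joined by at least one edge of G. Contracting each set to a single vertex therefore yields K_{4} as a minor, and since treewidth is minor-monotone, tw(G) ≥ tw(K_{4}) = 3. Combining the bounds, tw(G) = 3.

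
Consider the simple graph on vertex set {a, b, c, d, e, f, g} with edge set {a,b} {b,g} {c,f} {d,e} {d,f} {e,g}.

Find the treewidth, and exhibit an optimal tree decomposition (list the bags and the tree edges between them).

Treewidth 1.
One such decomposition:
Bags: B1 = {a, b}  B2 = {b, g}  B3 = {e, g}  B4 = {d, e}  B5 = {d, f}  B6 = {c, f}
Tree: B1–B2, B2–B3, B3–B4, B4–B5, B5–B6

Each bag holds 2 vertices, so the decomposition has width 1, which upper-bounds the treewidth. G has an edge, so its treewidth is at least 1. Combining the bounds, tw(G) = 1.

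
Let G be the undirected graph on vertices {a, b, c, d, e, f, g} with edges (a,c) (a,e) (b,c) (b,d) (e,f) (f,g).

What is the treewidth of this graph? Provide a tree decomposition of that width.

Each bag holds 2 vertices, so the decomposition has width 1, which upper-bounds the treewidth. Any graph with an edge has treewidth ≥ 1, and G has the edge d–b. Therefore the treewidth is 1.

Treewidth 1.
Bags: B1 = {b, d}  B2 = {b, c}  B3 = {a, c}  B4 = {a, e}  B5 = {e, f}  B6 = {f, g}
Tree: B1–B2, B2–B3, B3–B4, B4–B5, B5–B6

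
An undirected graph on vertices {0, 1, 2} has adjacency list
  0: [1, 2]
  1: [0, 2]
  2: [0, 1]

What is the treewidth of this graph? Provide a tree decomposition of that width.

With just one bag of size 3, the width is 3 − 1 = 2, so tw(G) ≤ 2. For the lower bound, the 3 vertices {0, 1, 2} are pairwise adjacent, and any tree decomposition puts a clique entirely inside one bag — forcing width ≥ 2. The upper and lower bounds meet at 2, so that is the treewidth.

Treewidth 2.
Bags: B1 = {0, 1, 2}
Tree: (single bag)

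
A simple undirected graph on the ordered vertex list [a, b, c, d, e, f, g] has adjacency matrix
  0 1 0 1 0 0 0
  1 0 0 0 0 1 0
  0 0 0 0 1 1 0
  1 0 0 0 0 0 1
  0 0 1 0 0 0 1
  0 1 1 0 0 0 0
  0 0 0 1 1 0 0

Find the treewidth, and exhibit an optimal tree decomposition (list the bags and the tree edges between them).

Every bag has size at most 3, so the width is 3 − 1 = 2 and tw(G) ≤ 2. The edges a–b–f–c–e–g–d–a form a cycle, so G is not a tree and its treewidth is at least 2. Combining the bounds, tw(G) = 2.

Treewidth 2.
One such decomposition:
Bags: B1 = {a, b, f}  B2 = {a, c, f}  B3 = {a, c, e}  B4 = {a, e, g}  B5 = {a, d, g}
Tree: B1–B2, B2–B3, B3–B4, B4–B5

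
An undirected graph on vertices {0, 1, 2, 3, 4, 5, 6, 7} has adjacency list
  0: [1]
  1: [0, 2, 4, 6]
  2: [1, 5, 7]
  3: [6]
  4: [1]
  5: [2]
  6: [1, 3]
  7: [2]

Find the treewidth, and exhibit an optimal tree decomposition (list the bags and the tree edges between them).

Treewidth 1.
One optimal decomposition is:
Bags: B1 = {1, 2}  B2 = {1, 6}  B3 = {0, 1}  B4 = {1, 4}  B5 = {2, 5}  B6 = {2, 7}  B7 = {3, 6}
Tree: B1–B2, B1–B3, B1–B4, B1–B5, B5–B6, B2–B7

Each bag holds 2 vertices, so the decomposition has width 1, which upper-bounds the treewidth. G has an edge, so its treewidth is at least 1. Therefore the treewidth is 1.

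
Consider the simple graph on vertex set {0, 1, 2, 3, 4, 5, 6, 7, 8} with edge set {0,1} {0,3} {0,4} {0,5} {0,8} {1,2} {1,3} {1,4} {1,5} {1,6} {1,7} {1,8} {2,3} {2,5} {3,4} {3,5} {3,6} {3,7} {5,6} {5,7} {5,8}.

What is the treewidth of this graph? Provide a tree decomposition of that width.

Treewidth 3.
Bags: B1 = {0, 1, 3, 5}  B2 = {1, 2, 3, 5}  B3 = {0, 1, 5, 8}  B4 = {0, 1, 3, 4}  B5 = {1, 3, 5, 6}  B6 = {1, 3, 5, 7}
Tree: B1–B2, B1–B3, B1–B4, B1–B5, B2–B6

Every bag has size at most 4, so the width is 4 − 1 = 3 and tw(G) ≤ 3. Conversely, {0, 1, 5, 8} is a clique of size 4, and the vertices of any clique must share a bag in every tree decomposition; so some bag has ≥ 4 vertices and tw(G) ≥ 3. The upper and lower bounds meet at 3, so that is the treewidth.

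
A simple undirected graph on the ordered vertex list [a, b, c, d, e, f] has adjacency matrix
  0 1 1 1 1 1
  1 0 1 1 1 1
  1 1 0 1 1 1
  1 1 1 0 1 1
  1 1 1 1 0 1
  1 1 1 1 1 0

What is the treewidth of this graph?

A width-5 tree decomposition is:
Bags: B1 = {a, b, c, d, e, f}
Tree: (single bag)
With just one bag of size 6, the width is 6 − 1 = 5, so tw(G) ≤ 5. Conversely, {a, b, c, d, e, f} is a clique of size 6, and the vertices of any clique must share a bag in every tree decomposition; so some bag has ≥ 6 vertices and tw(G) ≥ 5. Combining the bounds, tw(G) = 5.

5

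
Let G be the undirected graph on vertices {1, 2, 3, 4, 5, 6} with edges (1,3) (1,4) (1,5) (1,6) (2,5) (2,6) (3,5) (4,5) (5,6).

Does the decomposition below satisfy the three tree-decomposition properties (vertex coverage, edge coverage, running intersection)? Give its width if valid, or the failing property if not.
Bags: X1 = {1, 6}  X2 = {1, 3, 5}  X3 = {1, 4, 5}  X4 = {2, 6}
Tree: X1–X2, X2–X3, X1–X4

No — edge (5,6) lies in no bag.

A tree decomposition must satisfy three properties: every vertex lies in some bag; for every edge, both endpoints lie together in some bag; and for every vertex, the bags containing it form a connected subtree. Here edge (5,6) lies in no bag, so the decomposition is invalid.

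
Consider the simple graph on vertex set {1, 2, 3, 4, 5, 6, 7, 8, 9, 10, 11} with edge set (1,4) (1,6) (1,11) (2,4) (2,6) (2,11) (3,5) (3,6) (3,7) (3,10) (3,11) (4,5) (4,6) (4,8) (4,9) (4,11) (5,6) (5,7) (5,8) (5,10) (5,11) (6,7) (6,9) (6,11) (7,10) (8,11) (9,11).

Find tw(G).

A width-3 tree decomposition is:
Bags: B1 = {4, 5, 6, 11}  B2 = {4, 5, 8, 11}  B3 = {3, 5, 6, 11}  B4 = {3, 5, 6, 7}  B5 = {2, 4, 6, 11}  B6 = {4, 6, 9, 11}  B7 = {1, 4, 6, 11}  B8 = {3, 5, 7, 10}
Tree: B1–B2, B1–B3, B3–B4, B1–B5, B5–B6, B5–B7, B4–B8
Each bag holds 4 vertices, so the decomposition has width 3, which upper-bounds the treewidth. Conversely, {4, 5, 8, 11} is a clique of size 4, and the vertices of any clique must share a bag in every tree decomposition; so some bag has ≥ 4 vertices and tw(G) ≥ 3. Combining the bounds, tw(G) = 3.

3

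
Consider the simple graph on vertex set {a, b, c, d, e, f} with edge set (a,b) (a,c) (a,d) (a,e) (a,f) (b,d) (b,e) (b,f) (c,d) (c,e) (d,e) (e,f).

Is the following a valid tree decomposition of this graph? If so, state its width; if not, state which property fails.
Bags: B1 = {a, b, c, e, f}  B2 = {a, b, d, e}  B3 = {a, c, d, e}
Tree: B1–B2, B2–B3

A tree decomposition must satisfy three properties: every vertex lies in some bag; for every edge, both endpoints lie together in some bag; and for every vertex, the bags containing it form a connected subtree. Here bags containing vertex c are not connected in the tree, so the decomposition is invalid.

No — bags containing vertex c are not connected in the tree.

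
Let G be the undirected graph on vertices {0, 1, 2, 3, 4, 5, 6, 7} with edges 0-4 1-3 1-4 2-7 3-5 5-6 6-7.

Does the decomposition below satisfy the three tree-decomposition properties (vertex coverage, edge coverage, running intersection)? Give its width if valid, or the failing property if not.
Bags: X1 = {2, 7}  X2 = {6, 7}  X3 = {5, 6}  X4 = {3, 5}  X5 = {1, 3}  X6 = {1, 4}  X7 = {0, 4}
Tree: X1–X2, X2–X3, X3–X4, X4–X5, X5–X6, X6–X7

Yes; width 1.

Checking the three conditions: (i) the bags cover all of {0, 1, 2, 3, 4, 5, 6, 7}; (ii) for each edge, some bag contains both endpoints; (iii) the bags containing any fixed vertex form a subtree. All hold, so the decomposition is valid with width 2 − 1 = 1.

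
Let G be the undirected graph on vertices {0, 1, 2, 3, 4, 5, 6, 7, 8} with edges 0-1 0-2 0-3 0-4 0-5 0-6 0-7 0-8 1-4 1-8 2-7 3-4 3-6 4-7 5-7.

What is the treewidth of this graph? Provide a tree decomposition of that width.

The largest bag has 3 vertices, giving width 2; this decomposition certifies tw(G) ≤ 2. For the lower bound, the 3 vertices {0, 2, 7} are pairwise adjacent, and any tree decomposition puts a clique entirely inside one bag — forcing width ≥ 2. Therefore the treewidth is 2.

Treewidth 2.
One optimal decomposition is:
Bags: B1 = {0, 2, 7}  B2 = {0, 4, 7}  B3 = {0, 5, 7}  B4 = {0, 3, 4}  B5 = {0, 1, 4}  B6 = {0, 3, 6}  B7 = {0, 1, 8}
Tree: B1–B2, B1–B3, B2–B4, B2–B5, B4–B6, B5–B7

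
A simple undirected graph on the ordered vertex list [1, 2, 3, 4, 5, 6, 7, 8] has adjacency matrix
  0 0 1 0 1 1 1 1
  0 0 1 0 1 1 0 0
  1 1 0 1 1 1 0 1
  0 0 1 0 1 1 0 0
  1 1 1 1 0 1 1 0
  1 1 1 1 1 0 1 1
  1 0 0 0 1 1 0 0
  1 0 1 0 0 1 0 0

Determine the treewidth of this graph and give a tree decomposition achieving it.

Every bag has size at most 4, so the width is 4 − 1 = 3 and tw(G) ≤ 3. Conversely, {1, 3, 6, 8} is a clique of size 4, and the vertices of any clique must share a bag in every tree decomposition; so some bag has ≥ 4 vertices and tw(G) ≥ 3. Therefore the treewidth is 3.

Treewidth 3.
One optimal decomposition is:
Bags: B1 = {1, 5, 6, 7}  B2 = {1, 3, 5, 6}  B3 = {2, 3, 5, 6}  B4 = {3, 4, 5, 6}  B5 = {1, 3, 6, 8}
Tree: B1–B2, B2–B3, B2–B4, B2–B5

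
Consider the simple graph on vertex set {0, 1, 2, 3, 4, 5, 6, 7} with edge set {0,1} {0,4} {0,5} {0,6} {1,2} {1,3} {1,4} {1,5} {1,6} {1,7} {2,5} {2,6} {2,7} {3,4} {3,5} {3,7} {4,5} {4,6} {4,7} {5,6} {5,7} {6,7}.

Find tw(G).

4

A width-4 tree decomposition is:
Bags: B1 = {1, 4, 5, 6, 7}  B2 = {1, 2, 5, 6, 7}  B3 = {1, 3, 4, 5, 7}  B4 = {0, 1, 4, 5, 6}
Tree: B1–B2, B1–B3, B1–B4
Every bag has size at most 5, so the width is 5 − 1 = 4 and tw(G) ≤ 4. On the other hand G contains the 5-clique {1, 2, 5, 6, 7}. A clique must lie in a single bag of any decomposition, so no decomposition can have width below 4. Hence tw(G) = 4 exactly.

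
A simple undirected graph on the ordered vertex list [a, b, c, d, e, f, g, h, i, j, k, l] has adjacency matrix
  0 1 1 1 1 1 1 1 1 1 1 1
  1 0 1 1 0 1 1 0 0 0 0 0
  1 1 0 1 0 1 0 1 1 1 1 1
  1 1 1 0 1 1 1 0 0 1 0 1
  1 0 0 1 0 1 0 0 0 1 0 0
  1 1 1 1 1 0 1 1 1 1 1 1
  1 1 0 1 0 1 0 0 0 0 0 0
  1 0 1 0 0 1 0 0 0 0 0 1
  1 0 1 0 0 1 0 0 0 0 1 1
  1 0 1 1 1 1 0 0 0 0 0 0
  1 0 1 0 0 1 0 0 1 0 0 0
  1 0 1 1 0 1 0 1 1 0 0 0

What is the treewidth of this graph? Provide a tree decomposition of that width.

The largest bag has 5 vertices, giving width 4; this decomposition certifies tw(G) ≤ 4. On the other hand G contains the 5-clique {a, b, d, f, g}. A clique must lie in a single bag of any decomposition, so no decomposition can have width below 4. Hence tw(G) = 4 exactly.

Treewidth 4.
One optimal decomposition is:
Bags: B1 = {a, c, d, f, l}  B2 = {a, c, d, f, j}  B3 = {a, c, f, i, l}  B4 = {a, b, c, d, f}  B5 = {a, c, f, i, k}  B6 = {a, c, f, h, l}  B7 = {a, d, e, f, j}  B8 = {a, b, d, f, g}
Tree: B1–B2, B1–B3, B2–B4, B3–B5, B1–B6, B2–B7, B4–B8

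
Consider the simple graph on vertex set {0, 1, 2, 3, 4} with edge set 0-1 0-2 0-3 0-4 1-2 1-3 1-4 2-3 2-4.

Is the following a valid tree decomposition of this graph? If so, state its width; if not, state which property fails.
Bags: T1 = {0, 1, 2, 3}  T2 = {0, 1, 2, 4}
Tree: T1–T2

Vertex coverage: the bags together contain {0, 1, 2, 3, 4}, the full vertex set. Edge coverage: each edge of G has both endpoints in at least one bag. Running intersection: for every vertex, the bags containing it form a connected subtree. All three properties hold, so this is a valid tree decomposition of width max|bag| − 1 = 3, and hence tw(G) ≤ 3.

Yes; width 3.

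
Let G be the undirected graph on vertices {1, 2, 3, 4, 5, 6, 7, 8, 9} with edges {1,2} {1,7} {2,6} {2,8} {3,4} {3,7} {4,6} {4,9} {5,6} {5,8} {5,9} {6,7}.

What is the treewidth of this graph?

A width-3 tree decomposition is:
Bags: B1 = {4, 5, 8, 9}  B2 = {4, 5, 6, 8}  B3 = {2, 4, 6, 8}  B4 = {2, 3, 4, 6}  B5 = {2, 3, 6, 7}  B6 = {1, 2, 3, 7}
Tree: B1–B2, B2–B3, B3–B4, B4–B5, B5–B6
Each bag holds 4 vertices, so the decomposition has width 3, which upper-bounds the treewidth. For the lower bound: the 4 vertex sets {5,8,9}, {4}, {6}, {1,2,3,7} are disjoint, each induces a connected subgraph, and every pair is joined by at least one edge of G. Contracting each set to a single vertex therefore yields K_{4} as a minor, and since treewidth is minor-monotone, tw(G) ≥ tw(K_{4}) = 3. The upper and lower bounds meet at 3, so that is the treewidth.

3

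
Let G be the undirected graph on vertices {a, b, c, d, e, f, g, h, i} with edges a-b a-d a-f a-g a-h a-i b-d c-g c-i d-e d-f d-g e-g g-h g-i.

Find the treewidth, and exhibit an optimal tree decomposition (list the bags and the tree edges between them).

Treewidth 2.
One such decomposition:
Bags: B1 = {a, g, i}  B2 = {a, d, g}  B3 = {a, g, h}  B4 = {a, b, d}  B5 = {a, d, f}  B6 = {d, e, g}  B7 = {c, g, i}
Tree: B1–B2, B1–B3, B2–B4, B4–B5, B2–B6, B1–B7

The largest bag has 3 vertices, giving width 2; this decomposition certifies tw(G) ≤ 2. On the other hand G contains the 3-clique {d, e, g}. A clique must lie in a single bag of any decomposition, so no decomposition can have width below 2. Hence tw(G) = 2 exactly.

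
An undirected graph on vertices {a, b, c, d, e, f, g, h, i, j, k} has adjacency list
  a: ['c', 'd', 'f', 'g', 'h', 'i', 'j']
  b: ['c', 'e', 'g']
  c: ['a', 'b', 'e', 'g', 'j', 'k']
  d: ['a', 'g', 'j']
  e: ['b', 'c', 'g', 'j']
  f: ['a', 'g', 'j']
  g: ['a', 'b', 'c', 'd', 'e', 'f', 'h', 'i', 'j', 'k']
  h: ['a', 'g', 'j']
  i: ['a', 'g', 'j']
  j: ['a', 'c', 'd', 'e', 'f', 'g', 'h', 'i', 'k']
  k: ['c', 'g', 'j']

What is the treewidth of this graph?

A width-3 tree decomposition is:
Bags: B1 = {a, d, g, j}  B2 = {a, f, g, j}  B3 = {a, c, g, j}  B4 = {c, e, g, j}  B5 = {a, g, h, j}  B6 = {a, g, i, j}  B7 = {b, c, e, g}  B8 = {c, g, j, k}
Tree: B1–B2, B2–B3, B3–B4, B2–B5, B5–B6, B4–B7, B4–B8
Every bag has size at most 4, so the width is 4 − 1 = 3 and tw(G) ≤ 3. On the other hand G contains the 4-clique {c, e, g, j}. A clique must lie in a single bag of any decomposition, so no decomposition can have width below 3. The upper and lower bounds meet at 3, so that is the treewidth.

3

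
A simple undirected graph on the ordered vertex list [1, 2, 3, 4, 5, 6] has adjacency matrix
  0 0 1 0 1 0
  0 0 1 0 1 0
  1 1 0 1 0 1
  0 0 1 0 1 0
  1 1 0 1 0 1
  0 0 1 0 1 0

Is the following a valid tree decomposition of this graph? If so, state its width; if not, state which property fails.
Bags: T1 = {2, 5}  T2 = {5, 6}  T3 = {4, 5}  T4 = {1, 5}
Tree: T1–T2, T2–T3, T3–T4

A tree decomposition must satisfy three properties: every vertex lies in some bag; for every edge, both endpoints lie together in some bag; and for every vertex, the bags containing it form a connected subtree. Here vertex 3 appears in no bag, so the decomposition is invalid.

No — vertex 3 appears in no bag.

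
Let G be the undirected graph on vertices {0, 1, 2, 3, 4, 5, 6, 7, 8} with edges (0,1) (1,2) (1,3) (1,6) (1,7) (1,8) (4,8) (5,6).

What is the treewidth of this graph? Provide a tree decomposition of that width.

Every bag has size at most 2, so the width is 2 − 1 = 1 and tw(G) ≤ 1. G has an edge, so its treewidth is at least 1. Therefore the treewidth is 1.

Treewidth 1.
One optimal decomposition is:
Bags: B1 = {1, 8}  B2 = {1, 6}  B3 = {4, 8}  B4 = {1, 3}  B5 = {5, 6}  B6 = {0, 1}  B7 = {1, 2}  B8 = {1, 7}
Tree: B1–B2, B1–B3, B1–B4, B2–B5, B1–B6, B1–B7, B7–B8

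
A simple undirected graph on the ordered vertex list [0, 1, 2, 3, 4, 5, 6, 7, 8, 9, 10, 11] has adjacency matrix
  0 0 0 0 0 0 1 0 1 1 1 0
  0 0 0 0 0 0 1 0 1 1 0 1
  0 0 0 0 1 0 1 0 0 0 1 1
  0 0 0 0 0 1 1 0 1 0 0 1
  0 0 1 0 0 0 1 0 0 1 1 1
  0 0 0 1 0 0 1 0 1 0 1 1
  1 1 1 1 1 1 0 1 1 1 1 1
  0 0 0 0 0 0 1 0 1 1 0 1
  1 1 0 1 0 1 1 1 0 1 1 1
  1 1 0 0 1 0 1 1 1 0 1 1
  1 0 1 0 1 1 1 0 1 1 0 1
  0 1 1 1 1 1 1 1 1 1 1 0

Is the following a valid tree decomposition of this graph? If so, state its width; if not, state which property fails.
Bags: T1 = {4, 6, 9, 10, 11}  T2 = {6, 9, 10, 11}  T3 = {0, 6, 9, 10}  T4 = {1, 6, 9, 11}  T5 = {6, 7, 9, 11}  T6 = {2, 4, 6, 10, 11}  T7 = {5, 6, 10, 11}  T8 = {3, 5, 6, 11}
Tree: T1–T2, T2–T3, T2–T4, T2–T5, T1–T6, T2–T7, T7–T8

No — vertex 8 appears in no bag.

A tree decomposition must satisfy three properties: every vertex lies in some bag; for every edge, both endpoints lie together in some bag; and for every vertex, the bags containing it form a connected subtree. Here vertex 8 appears in no bag, so the decomposition is invalid.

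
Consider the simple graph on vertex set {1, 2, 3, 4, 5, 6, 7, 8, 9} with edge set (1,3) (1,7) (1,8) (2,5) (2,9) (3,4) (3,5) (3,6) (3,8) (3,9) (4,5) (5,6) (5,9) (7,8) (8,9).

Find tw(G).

A width-2 tree decomposition is:
Bags: B1 = {3, 8, 9}  B2 = {3, 5, 9}  B3 = {1, 3, 8}  B4 = {3, 4, 5}  B5 = {1, 7, 8}  B6 = {2, 5, 9}  B7 = {3, 5, 6}
Tree: B1–B2, B1–B3, B2–B4, B3–B5, B2–B6, B4–B7
The largest bag has 3 vertices, giving width 2; this decomposition certifies tw(G) ≤ 2. For the lower bound, the 3 vertices {2, 5, 9} are pairwise adjacent, and any tree decomposition puts a clique entirely inside one bag — forcing width ≥ 2. The upper and lower bounds meet at 2, so that is the treewidth.

2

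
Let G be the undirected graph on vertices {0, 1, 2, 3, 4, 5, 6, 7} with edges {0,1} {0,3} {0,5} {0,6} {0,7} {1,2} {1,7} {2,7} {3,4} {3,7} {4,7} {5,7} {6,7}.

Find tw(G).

A width-2 tree decomposition is:
Bags: B1 = {0, 1, 7}  B2 = {0, 3, 7}  B3 = {1, 2, 7}  B4 = {3, 4, 7}  B5 = {0, 6, 7}  B6 = {0, 5, 7}
Tree: B1–B2, B1–B3, B2–B4, B1–B5, B1–B6
The largest bag has 3 vertices, giving width 2; this decomposition certifies tw(G) ≤ 2. Conversely, {0, 1, 7} is a clique of size 3, and the vertices of any clique must share a bag in every tree decomposition; so some bag has ≥ 3 vertices and tw(G) ≥ 2. Combining the bounds, tw(G) = 2.

2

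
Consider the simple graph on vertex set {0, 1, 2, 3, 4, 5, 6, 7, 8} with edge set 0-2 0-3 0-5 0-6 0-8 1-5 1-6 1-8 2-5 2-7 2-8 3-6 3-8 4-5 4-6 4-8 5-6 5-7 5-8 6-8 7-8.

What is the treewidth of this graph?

A width-3 tree decomposition is:
Bags: B1 = {2, 5, 7, 8}  B2 = {0, 2, 5, 8}  B3 = {0, 5, 6, 8}  B4 = {4, 5, 6, 8}  B5 = {0, 3, 6, 8}  B6 = {1, 5, 6, 8}
Tree: B1–B2, B2–B3, B3–B4, B3–B5, B3–B6
Each bag holds 4 vertices, so the decomposition has width 3, which upper-bounds the treewidth. For the lower bound, the 4 vertices {0, 3, 6, 8} are pairwise adjacent, and any tree decomposition puts a clique entirely inside one bag — forcing width ≥ 3. Therefore the treewidth is 3.

3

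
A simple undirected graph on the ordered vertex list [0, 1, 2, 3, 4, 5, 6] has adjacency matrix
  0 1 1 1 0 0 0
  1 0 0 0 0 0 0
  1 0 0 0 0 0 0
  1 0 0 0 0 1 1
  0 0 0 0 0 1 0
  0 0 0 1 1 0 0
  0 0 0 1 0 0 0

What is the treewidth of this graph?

1

A width-1 tree decomposition is:
Bags: B1 = {3, 5}  B2 = {4, 5}  B3 = {0, 3}  B4 = {3, 6}  B5 = {0, 2}  B6 = {0, 1}
Tree: B1–B2, B1–B3, B3–B4, B3–B5, B5–B6
The largest bag has 2 vertices, giving width 1; this decomposition certifies tw(G) ≤ 1. G has an edge, so its treewidth is at least 1. Therefore the treewidth is 1.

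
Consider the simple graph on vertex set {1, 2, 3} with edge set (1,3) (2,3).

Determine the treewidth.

1

A width-1 tree decomposition is:
Bags: B1 = {1, 3}  B2 = {2, 3}
Tree: B1–B2
Each bag holds 2 vertices, so the decomposition has width 1, which upper-bounds the treewidth. Any graph with an edge has treewidth ≥ 1, and G has the edge 1–3. Combining the bounds, tw(G) = 1.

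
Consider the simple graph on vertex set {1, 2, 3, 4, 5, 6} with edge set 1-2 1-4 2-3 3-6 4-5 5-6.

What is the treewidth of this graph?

2

A width-2 tree decomposition is:
Bags: B1 = {3, 5, 6}  B2 = {2, 3, 5}  B3 = {1, 2, 5}  B4 = {1, 4, 5}
Tree: B1–B2, B2–B3, B3–B4
Every bag has size at most 3, so the width is 3 − 1 = 2 and tw(G) ≤ 2. Since 5–6–3–2–1–4–5 is a cycle in G, G is not acyclic. Forests are exactly the graphs of treewidth ≤ 1, so tw(G) ≥ 2. Hence tw(G) = 2 exactly.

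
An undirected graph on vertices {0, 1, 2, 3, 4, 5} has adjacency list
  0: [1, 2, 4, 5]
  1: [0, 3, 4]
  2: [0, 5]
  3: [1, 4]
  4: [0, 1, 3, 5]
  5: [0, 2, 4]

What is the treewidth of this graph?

A width-2 tree decomposition is:
Bags: B1 = {0, 2, 5}  B2 = {0, 4, 5}  B3 = {0, 1, 4}  B4 = {1, 3, 4}
Tree: B1–B2, B2–B3, B3–B4
Every bag has size at most 3, so the width is 3 − 1 = 2 and tw(G) ≤ 2. For the lower bound, the 3 vertices {0, 2, 5} are pairwise adjacent, and any tree decomposition puts a clique entirely inside one bag — forcing width ≥ 2. Hence tw(G) = 2 exactly.

2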